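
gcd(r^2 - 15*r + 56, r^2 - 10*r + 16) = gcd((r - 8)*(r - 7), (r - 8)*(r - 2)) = r - 8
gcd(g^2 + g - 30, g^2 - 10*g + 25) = g - 5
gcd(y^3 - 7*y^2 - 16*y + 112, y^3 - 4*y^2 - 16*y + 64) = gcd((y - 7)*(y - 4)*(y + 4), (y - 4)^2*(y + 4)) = y^2 - 16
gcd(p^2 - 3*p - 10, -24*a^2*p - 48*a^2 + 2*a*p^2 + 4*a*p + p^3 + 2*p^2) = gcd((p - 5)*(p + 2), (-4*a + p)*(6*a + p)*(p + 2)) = p + 2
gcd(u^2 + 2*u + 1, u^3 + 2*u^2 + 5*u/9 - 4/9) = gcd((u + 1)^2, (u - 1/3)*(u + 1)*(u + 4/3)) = u + 1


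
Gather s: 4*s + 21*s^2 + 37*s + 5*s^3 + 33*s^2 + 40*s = 5*s^3 + 54*s^2 + 81*s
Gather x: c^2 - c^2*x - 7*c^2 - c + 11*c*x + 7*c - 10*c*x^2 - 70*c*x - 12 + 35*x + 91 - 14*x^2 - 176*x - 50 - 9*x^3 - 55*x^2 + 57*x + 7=-6*c^2 + 6*c - 9*x^3 + x^2*(-10*c - 69) + x*(-c^2 - 59*c - 84) + 36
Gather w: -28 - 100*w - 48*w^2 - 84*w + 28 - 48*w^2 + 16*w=-96*w^2 - 168*w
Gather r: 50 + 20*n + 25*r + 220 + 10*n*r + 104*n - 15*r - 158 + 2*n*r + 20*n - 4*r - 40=144*n + r*(12*n + 6) + 72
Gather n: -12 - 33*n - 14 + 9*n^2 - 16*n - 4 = 9*n^2 - 49*n - 30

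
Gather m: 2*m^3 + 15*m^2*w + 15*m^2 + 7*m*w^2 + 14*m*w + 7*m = 2*m^3 + m^2*(15*w + 15) + m*(7*w^2 + 14*w + 7)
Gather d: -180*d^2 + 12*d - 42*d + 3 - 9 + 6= -180*d^2 - 30*d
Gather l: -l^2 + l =-l^2 + l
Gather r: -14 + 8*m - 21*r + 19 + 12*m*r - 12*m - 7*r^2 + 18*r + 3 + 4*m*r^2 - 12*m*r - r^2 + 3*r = -4*m + r^2*(4*m - 8) + 8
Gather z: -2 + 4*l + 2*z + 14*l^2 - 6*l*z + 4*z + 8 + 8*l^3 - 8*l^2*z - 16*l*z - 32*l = 8*l^3 + 14*l^2 - 28*l + z*(-8*l^2 - 22*l + 6) + 6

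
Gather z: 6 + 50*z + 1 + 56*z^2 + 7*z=56*z^2 + 57*z + 7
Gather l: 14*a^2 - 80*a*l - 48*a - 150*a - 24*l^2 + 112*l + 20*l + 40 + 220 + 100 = 14*a^2 - 198*a - 24*l^2 + l*(132 - 80*a) + 360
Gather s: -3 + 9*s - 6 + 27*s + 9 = 36*s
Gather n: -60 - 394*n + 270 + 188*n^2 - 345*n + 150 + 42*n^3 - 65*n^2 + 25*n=42*n^3 + 123*n^2 - 714*n + 360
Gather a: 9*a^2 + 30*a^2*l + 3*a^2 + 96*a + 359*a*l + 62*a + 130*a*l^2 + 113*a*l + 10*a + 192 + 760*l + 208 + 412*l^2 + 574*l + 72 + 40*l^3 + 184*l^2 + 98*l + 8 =a^2*(30*l + 12) + a*(130*l^2 + 472*l + 168) + 40*l^3 + 596*l^2 + 1432*l + 480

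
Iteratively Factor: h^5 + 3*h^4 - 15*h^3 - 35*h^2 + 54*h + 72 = (h + 3)*(h^4 - 15*h^2 + 10*h + 24) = (h + 1)*(h + 3)*(h^3 - h^2 - 14*h + 24) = (h - 3)*(h + 1)*(h + 3)*(h^2 + 2*h - 8) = (h - 3)*(h + 1)*(h + 3)*(h + 4)*(h - 2)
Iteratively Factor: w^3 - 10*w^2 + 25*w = (w - 5)*(w^2 - 5*w) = (w - 5)^2*(w)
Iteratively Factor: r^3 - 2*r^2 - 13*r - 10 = (r + 2)*(r^2 - 4*r - 5) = (r + 1)*(r + 2)*(r - 5)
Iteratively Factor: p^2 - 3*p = (p)*(p - 3)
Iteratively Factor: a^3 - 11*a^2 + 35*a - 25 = (a - 5)*(a^2 - 6*a + 5) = (a - 5)^2*(a - 1)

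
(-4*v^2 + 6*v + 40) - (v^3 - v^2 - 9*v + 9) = -v^3 - 3*v^2 + 15*v + 31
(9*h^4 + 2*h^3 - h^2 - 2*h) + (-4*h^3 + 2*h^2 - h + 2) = 9*h^4 - 2*h^3 + h^2 - 3*h + 2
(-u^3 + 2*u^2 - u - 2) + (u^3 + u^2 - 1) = 3*u^2 - u - 3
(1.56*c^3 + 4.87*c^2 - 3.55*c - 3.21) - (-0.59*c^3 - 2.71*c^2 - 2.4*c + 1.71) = 2.15*c^3 + 7.58*c^2 - 1.15*c - 4.92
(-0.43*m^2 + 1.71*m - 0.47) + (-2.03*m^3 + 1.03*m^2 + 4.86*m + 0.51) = -2.03*m^3 + 0.6*m^2 + 6.57*m + 0.04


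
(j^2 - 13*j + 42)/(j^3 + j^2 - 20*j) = (j^2 - 13*j + 42)/(j*(j^2 + j - 20))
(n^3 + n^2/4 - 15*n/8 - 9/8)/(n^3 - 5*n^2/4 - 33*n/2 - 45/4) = (2*n^2 - n - 3)/(2*(n^2 - 2*n - 15))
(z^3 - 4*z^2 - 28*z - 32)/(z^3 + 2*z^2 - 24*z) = (z^3 - 4*z^2 - 28*z - 32)/(z*(z^2 + 2*z - 24))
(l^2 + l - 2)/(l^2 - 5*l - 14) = (l - 1)/(l - 7)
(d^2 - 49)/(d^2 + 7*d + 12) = (d^2 - 49)/(d^2 + 7*d + 12)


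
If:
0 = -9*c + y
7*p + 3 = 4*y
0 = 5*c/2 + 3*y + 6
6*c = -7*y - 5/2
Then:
No Solution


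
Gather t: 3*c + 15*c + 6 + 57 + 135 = 18*c + 198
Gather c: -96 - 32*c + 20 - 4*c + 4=-36*c - 72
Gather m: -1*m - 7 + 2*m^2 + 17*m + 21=2*m^2 + 16*m + 14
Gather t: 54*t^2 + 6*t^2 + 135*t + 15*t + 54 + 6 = 60*t^2 + 150*t + 60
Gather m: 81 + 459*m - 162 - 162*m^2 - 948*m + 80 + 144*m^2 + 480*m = -18*m^2 - 9*m - 1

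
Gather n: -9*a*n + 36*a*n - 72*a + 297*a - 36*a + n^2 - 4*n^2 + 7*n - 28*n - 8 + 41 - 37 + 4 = 189*a - 3*n^2 + n*(27*a - 21)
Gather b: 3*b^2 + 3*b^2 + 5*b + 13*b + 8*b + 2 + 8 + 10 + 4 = 6*b^2 + 26*b + 24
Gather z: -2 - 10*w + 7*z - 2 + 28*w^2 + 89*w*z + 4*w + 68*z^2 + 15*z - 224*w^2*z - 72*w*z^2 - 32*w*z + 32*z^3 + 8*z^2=28*w^2 - 6*w + 32*z^3 + z^2*(76 - 72*w) + z*(-224*w^2 + 57*w + 22) - 4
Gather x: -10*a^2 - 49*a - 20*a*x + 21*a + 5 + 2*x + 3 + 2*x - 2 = -10*a^2 - 28*a + x*(4 - 20*a) + 6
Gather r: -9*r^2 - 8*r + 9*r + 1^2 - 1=-9*r^2 + r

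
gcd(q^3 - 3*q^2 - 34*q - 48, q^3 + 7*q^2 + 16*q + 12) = q^2 + 5*q + 6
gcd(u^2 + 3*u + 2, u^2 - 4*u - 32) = 1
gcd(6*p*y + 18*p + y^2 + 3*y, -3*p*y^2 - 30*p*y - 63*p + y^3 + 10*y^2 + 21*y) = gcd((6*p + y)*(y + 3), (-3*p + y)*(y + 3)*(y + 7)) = y + 3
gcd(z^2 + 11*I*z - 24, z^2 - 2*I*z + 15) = z + 3*I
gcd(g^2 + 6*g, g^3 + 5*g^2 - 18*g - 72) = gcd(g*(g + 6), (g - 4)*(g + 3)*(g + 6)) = g + 6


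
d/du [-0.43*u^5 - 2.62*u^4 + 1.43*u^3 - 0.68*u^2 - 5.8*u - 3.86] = -2.15*u^4 - 10.48*u^3 + 4.29*u^2 - 1.36*u - 5.8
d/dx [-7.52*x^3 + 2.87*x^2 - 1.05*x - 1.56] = -22.56*x^2 + 5.74*x - 1.05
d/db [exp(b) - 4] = exp(b)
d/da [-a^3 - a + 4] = -3*a^2 - 1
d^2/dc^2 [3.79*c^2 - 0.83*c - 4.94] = 7.58000000000000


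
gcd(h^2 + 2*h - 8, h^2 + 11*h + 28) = h + 4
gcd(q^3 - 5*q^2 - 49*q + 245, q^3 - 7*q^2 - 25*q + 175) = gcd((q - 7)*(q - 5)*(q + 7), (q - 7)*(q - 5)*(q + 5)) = q^2 - 12*q + 35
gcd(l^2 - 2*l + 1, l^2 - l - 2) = 1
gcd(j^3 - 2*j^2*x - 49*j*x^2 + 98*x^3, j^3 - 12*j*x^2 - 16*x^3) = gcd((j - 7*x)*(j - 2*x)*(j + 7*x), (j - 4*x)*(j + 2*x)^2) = 1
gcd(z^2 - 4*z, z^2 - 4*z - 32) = 1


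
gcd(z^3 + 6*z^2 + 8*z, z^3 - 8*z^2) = z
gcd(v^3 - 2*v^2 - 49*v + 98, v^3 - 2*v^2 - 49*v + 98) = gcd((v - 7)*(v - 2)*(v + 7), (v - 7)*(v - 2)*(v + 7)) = v^3 - 2*v^2 - 49*v + 98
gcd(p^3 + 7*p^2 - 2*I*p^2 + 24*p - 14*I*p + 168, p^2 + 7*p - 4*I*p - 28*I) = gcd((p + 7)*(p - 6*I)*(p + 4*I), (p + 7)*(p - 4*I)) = p + 7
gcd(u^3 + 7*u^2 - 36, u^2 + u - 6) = u^2 + u - 6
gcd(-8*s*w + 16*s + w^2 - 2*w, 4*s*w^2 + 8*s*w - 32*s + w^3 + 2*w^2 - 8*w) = w - 2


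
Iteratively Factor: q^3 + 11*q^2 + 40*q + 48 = (q + 3)*(q^2 + 8*q + 16) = (q + 3)*(q + 4)*(q + 4)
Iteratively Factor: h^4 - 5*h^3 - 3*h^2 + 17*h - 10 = (h - 1)*(h^3 - 4*h^2 - 7*h + 10) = (h - 1)*(h + 2)*(h^2 - 6*h + 5) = (h - 1)^2*(h + 2)*(h - 5)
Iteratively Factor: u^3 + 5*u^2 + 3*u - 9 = (u + 3)*(u^2 + 2*u - 3) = (u + 3)^2*(u - 1)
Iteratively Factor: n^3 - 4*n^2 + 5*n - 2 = (n - 2)*(n^2 - 2*n + 1) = (n - 2)*(n - 1)*(n - 1)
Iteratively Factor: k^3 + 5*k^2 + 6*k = (k)*(k^2 + 5*k + 6) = k*(k + 3)*(k + 2)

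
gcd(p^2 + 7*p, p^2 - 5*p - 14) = 1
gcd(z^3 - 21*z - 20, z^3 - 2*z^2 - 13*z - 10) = z^2 - 4*z - 5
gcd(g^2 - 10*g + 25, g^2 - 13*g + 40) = g - 5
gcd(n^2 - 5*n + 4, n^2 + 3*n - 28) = n - 4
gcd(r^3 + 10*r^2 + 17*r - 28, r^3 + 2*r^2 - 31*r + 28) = r^2 + 6*r - 7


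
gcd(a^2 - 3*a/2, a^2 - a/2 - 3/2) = a - 3/2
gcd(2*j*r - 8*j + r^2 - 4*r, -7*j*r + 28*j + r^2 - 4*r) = r - 4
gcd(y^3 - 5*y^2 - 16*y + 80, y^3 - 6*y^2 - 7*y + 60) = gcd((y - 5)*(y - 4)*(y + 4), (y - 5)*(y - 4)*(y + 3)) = y^2 - 9*y + 20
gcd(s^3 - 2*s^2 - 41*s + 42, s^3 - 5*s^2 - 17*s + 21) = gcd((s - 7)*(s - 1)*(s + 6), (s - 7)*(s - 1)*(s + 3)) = s^2 - 8*s + 7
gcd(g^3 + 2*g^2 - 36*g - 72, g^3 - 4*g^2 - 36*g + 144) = g^2 - 36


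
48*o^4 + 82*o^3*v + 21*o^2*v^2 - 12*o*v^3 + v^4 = (-8*o + v)*(-6*o + v)*(o + v)^2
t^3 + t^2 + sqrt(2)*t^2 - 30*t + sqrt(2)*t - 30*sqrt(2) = (t - 5)*(t + 6)*(t + sqrt(2))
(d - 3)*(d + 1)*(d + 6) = d^3 + 4*d^2 - 15*d - 18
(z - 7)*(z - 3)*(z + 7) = z^3 - 3*z^2 - 49*z + 147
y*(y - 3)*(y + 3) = y^3 - 9*y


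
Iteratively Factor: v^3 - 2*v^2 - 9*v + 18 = (v - 2)*(v^2 - 9) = (v - 3)*(v - 2)*(v + 3)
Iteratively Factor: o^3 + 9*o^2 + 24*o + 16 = (o + 4)*(o^2 + 5*o + 4) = (o + 1)*(o + 4)*(o + 4)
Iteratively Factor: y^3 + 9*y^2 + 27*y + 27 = (y + 3)*(y^2 + 6*y + 9) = (y + 3)^2*(y + 3)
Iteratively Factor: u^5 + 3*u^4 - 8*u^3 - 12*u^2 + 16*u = (u - 2)*(u^4 + 5*u^3 + 2*u^2 - 8*u) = (u - 2)*(u - 1)*(u^3 + 6*u^2 + 8*u) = (u - 2)*(u - 1)*(u + 2)*(u^2 + 4*u) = u*(u - 2)*(u - 1)*(u + 2)*(u + 4)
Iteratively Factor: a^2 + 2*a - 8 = (a - 2)*(a + 4)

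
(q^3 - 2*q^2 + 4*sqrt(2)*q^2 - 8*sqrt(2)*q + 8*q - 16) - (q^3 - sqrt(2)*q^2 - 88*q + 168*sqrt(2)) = -2*q^2 + 5*sqrt(2)*q^2 - 8*sqrt(2)*q + 96*q - 168*sqrt(2) - 16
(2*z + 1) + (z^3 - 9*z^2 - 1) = z^3 - 9*z^2 + 2*z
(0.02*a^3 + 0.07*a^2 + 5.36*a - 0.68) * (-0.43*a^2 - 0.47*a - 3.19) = -0.0086*a^5 - 0.0395*a^4 - 2.4015*a^3 - 2.4501*a^2 - 16.7788*a + 2.1692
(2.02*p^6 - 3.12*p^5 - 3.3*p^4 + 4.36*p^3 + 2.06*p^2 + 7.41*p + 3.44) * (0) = 0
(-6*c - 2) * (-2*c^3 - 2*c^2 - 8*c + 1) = 12*c^4 + 16*c^3 + 52*c^2 + 10*c - 2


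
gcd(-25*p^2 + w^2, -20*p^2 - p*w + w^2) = 5*p - w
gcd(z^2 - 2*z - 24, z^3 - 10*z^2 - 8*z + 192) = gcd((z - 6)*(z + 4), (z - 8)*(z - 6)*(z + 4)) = z^2 - 2*z - 24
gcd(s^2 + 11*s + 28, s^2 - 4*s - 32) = s + 4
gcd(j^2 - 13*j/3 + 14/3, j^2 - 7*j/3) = j - 7/3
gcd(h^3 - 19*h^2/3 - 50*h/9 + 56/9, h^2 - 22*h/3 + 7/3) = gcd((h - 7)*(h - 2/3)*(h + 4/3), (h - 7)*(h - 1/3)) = h - 7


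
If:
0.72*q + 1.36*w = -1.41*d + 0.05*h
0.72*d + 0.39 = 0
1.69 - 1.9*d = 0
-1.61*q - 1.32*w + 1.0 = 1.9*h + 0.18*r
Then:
No Solution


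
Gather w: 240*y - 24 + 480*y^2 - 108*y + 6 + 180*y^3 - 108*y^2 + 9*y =180*y^3 + 372*y^2 + 141*y - 18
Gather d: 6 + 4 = 10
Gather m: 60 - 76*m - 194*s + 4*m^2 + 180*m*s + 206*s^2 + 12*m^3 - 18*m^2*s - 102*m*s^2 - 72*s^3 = 12*m^3 + m^2*(4 - 18*s) + m*(-102*s^2 + 180*s - 76) - 72*s^3 + 206*s^2 - 194*s + 60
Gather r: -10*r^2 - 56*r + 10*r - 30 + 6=-10*r^2 - 46*r - 24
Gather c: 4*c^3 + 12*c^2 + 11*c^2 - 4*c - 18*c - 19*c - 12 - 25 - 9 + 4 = 4*c^3 + 23*c^2 - 41*c - 42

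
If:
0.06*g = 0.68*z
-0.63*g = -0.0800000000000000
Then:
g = 0.13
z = 0.01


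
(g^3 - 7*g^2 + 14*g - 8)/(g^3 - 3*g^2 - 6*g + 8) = (g - 2)/(g + 2)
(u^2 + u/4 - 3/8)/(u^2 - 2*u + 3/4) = (4*u + 3)/(2*(2*u - 3))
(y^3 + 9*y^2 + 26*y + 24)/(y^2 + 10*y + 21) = (y^2 + 6*y + 8)/(y + 7)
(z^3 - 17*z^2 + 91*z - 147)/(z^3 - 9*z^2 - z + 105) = (z^2 - 10*z + 21)/(z^2 - 2*z - 15)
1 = 1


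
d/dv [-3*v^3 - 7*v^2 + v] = -9*v^2 - 14*v + 1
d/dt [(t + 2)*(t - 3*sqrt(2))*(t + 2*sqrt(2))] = 3*t^2 - 2*sqrt(2)*t + 4*t - 12 - 2*sqrt(2)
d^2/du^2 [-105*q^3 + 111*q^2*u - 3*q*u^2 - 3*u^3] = -6*q - 18*u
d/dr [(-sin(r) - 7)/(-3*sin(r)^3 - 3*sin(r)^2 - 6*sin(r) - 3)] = -(2*sin(r)^3 + 22*sin(r)^2 + 14*sin(r) + 13)*cos(r)/(3*(sin(r)^3 + sin(r)^2 + 2*sin(r) + 1)^2)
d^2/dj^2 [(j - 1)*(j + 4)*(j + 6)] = 6*j + 18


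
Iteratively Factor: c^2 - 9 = (c - 3)*(c + 3)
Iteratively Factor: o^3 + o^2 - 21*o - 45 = (o + 3)*(o^2 - 2*o - 15) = (o - 5)*(o + 3)*(o + 3)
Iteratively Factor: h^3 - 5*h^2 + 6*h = (h - 2)*(h^2 - 3*h) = (h - 3)*(h - 2)*(h)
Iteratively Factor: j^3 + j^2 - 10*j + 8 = (j - 2)*(j^2 + 3*j - 4) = (j - 2)*(j + 4)*(j - 1)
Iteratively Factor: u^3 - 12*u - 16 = (u + 2)*(u^2 - 2*u - 8) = (u - 4)*(u + 2)*(u + 2)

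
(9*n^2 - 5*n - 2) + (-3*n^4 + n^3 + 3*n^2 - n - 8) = -3*n^4 + n^3 + 12*n^2 - 6*n - 10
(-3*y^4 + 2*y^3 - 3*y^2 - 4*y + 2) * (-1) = 3*y^4 - 2*y^3 + 3*y^2 + 4*y - 2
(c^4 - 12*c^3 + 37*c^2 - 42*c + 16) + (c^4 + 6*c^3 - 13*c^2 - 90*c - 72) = 2*c^4 - 6*c^3 + 24*c^2 - 132*c - 56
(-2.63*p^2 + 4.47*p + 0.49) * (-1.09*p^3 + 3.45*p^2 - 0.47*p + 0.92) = 2.8667*p^5 - 13.9458*p^4 + 16.1235*p^3 - 2.83*p^2 + 3.8821*p + 0.4508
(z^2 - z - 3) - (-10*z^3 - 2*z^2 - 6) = 10*z^3 + 3*z^2 - z + 3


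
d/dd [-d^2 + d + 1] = 1 - 2*d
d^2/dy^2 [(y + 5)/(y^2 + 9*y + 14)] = 2*((y + 5)*(2*y + 9)^2 - (3*y + 14)*(y^2 + 9*y + 14))/(y^2 + 9*y + 14)^3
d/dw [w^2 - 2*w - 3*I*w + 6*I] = 2*w - 2 - 3*I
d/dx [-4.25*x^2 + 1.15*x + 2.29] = 1.15 - 8.5*x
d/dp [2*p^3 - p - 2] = 6*p^2 - 1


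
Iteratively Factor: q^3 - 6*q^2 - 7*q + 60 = (q - 4)*(q^2 - 2*q - 15) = (q - 4)*(q + 3)*(q - 5)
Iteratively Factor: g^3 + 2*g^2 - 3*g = (g - 1)*(g^2 + 3*g) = g*(g - 1)*(g + 3)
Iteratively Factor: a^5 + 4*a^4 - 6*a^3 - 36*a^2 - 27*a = (a + 3)*(a^4 + a^3 - 9*a^2 - 9*a) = a*(a + 3)*(a^3 + a^2 - 9*a - 9) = a*(a + 3)^2*(a^2 - 2*a - 3) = a*(a - 3)*(a + 3)^2*(a + 1)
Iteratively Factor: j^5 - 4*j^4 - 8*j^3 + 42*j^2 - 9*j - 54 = (j + 1)*(j^4 - 5*j^3 - 3*j^2 + 45*j - 54) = (j - 3)*(j + 1)*(j^3 - 2*j^2 - 9*j + 18) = (j - 3)^2*(j + 1)*(j^2 + j - 6) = (j - 3)^2*(j + 1)*(j + 3)*(j - 2)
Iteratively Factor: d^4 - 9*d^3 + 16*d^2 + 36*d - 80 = (d - 2)*(d^3 - 7*d^2 + 2*d + 40) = (d - 2)*(d + 2)*(d^2 - 9*d + 20) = (d - 5)*(d - 2)*(d + 2)*(d - 4)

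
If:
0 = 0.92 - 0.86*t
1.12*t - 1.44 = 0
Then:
No Solution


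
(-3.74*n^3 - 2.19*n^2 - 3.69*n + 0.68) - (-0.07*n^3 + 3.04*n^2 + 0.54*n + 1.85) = -3.67*n^3 - 5.23*n^2 - 4.23*n - 1.17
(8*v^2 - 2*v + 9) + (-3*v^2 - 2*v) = 5*v^2 - 4*v + 9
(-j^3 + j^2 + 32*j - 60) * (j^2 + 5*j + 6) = -j^5 - 4*j^4 + 31*j^3 + 106*j^2 - 108*j - 360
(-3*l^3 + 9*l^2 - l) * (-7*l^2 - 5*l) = 21*l^5 - 48*l^4 - 38*l^3 + 5*l^2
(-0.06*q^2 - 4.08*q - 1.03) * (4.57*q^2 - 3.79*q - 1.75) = -0.2742*q^4 - 18.4182*q^3 + 10.8611*q^2 + 11.0437*q + 1.8025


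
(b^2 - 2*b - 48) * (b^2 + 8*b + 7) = b^4 + 6*b^3 - 57*b^2 - 398*b - 336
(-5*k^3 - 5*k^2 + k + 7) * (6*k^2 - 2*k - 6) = -30*k^5 - 20*k^4 + 46*k^3 + 70*k^2 - 20*k - 42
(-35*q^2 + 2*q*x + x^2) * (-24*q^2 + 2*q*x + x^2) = 840*q^4 - 118*q^3*x - 55*q^2*x^2 + 4*q*x^3 + x^4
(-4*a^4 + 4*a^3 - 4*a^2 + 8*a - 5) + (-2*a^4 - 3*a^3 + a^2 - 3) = -6*a^4 + a^3 - 3*a^2 + 8*a - 8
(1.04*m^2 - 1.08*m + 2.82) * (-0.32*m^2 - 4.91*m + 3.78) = -0.3328*m^4 - 4.7608*m^3 + 8.3316*m^2 - 17.9286*m + 10.6596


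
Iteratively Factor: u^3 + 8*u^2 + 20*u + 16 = (u + 4)*(u^2 + 4*u + 4) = (u + 2)*(u + 4)*(u + 2)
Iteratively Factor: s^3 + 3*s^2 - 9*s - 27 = (s + 3)*(s^2 - 9) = (s + 3)^2*(s - 3)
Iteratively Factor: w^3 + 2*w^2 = (w + 2)*(w^2) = w*(w + 2)*(w)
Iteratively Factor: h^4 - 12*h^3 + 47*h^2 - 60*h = (h - 4)*(h^3 - 8*h^2 + 15*h) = (h - 5)*(h - 4)*(h^2 - 3*h) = (h - 5)*(h - 4)*(h - 3)*(h)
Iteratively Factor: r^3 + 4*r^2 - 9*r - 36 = (r + 3)*(r^2 + r - 12) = (r + 3)*(r + 4)*(r - 3)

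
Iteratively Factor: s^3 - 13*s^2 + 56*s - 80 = (s - 5)*(s^2 - 8*s + 16) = (s - 5)*(s - 4)*(s - 4)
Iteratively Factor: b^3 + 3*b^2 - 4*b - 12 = (b + 3)*(b^2 - 4) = (b + 2)*(b + 3)*(b - 2)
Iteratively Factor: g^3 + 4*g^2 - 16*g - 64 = (g - 4)*(g^2 + 8*g + 16) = (g - 4)*(g + 4)*(g + 4)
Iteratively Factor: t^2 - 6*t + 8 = (t - 2)*(t - 4)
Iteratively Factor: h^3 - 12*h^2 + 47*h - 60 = (h - 4)*(h^2 - 8*h + 15) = (h - 5)*(h - 4)*(h - 3)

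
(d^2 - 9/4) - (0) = d^2 - 9/4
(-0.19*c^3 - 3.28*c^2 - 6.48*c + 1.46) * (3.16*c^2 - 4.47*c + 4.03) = -0.6004*c^5 - 9.5155*c^4 - 6.5809*c^3 + 20.3608*c^2 - 32.6406*c + 5.8838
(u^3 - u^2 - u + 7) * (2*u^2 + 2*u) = 2*u^5 - 4*u^3 + 12*u^2 + 14*u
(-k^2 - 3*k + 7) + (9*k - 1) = -k^2 + 6*k + 6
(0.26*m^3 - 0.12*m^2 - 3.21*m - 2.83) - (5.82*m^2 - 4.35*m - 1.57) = 0.26*m^3 - 5.94*m^2 + 1.14*m - 1.26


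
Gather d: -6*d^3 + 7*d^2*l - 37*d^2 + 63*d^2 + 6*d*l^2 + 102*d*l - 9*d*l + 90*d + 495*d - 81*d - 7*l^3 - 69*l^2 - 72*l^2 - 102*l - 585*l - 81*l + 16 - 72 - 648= -6*d^3 + d^2*(7*l + 26) + d*(6*l^2 + 93*l + 504) - 7*l^3 - 141*l^2 - 768*l - 704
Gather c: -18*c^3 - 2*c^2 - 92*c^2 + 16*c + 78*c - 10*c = -18*c^3 - 94*c^2 + 84*c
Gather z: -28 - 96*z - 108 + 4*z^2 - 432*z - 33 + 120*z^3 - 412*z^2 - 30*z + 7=120*z^3 - 408*z^2 - 558*z - 162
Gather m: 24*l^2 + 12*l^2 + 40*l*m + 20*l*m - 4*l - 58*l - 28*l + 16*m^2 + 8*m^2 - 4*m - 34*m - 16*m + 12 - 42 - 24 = 36*l^2 - 90*l + 24*m^2 + m*(60*l - 54) - 54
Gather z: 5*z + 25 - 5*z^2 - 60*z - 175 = -5*z^2 - 55*z - 150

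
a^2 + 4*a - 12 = (a - 2)*(a + 6)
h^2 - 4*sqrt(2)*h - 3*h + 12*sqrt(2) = (h - 3)*(h - 4*sqrt(2))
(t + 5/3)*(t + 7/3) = t^2 + 4*t + 35/9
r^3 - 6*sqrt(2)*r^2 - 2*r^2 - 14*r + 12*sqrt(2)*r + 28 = (r - 2)*(r - 7*sqrt(2))*(r + sqrt(2))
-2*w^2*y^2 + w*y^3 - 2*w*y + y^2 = y*(-2*w + y)*(w*y + 1)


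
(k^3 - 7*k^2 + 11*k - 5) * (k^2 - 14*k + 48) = k^5 - 21*k^4 + 157*k^3 - 495*k^2 + 598*k - 240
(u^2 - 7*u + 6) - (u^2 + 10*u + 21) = -17*u - 15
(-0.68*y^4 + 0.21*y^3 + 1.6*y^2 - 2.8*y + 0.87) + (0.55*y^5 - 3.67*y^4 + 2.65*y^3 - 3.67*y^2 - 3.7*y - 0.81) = 0.55*y^5 - 4.35*y^4 + 2.86*y^3 - 2.07*y^2 - 6.5*y + 0.0599999999999999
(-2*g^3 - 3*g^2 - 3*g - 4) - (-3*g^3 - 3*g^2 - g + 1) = g^3 - 2*g - 5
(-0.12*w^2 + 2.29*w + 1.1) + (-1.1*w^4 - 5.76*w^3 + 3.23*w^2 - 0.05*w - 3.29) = -1.1*w^4 - 5.76*w^3 + 3.11*w^2 + 2.24*w - 2.19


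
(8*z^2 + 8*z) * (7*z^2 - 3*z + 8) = 56*z^4 + 32*z^3 + 40*z^2 + 64*z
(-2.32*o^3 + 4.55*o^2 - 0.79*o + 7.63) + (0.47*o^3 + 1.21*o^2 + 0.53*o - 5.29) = -1.85*o^3 + 5.76*o^2 - 0.26*o + 2.34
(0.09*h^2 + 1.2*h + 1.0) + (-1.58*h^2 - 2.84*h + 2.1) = -1.49*h^2 - 1.64*h + 3.1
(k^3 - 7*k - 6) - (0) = k^3 - 7*k - 6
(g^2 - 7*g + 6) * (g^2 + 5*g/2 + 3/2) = g^4 - 9*g^3/2 - 10*g^2 + 9*g/2 + 9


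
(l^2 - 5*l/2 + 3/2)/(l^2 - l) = (l - 3/2)/l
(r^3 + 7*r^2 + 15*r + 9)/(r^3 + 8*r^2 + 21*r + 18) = (r + 1)/(r + 2)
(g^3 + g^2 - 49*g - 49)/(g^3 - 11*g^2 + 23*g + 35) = (g + 7)/(g - 5)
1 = 1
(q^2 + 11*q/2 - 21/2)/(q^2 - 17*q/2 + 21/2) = (q + 7)/(q - 7)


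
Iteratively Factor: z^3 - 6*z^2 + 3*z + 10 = (z - 5)*(z^2 - z - 2) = (z - 5)*(z + 1)*(z - 2)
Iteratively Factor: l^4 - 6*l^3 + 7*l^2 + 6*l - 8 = (l - 4)*(l^3 - 2*l^2 - l + 2) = (l - 4)*(l - 2)*(l^2 - 1) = (l - 4)*(l - 2)*(l - 1)*(l + 1)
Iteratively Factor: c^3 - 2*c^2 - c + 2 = (c + 1)*(c^2 - 3*c + 2) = (c - 1)*(c + 1)*(c - 2)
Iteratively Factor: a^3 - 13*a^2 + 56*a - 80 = (a - 5)*(a^2 - 8*a + 16) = (a - 5)*(a - 4)*(a - 4)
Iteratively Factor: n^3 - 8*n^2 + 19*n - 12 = (n - 4)*(n^2 - 4*n + 3) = (n - 4)*(n - 3)*(n - 1)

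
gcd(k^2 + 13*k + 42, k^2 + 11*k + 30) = k + 6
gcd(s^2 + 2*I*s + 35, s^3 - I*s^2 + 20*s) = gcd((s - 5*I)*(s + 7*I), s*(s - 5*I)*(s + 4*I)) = s - 5*I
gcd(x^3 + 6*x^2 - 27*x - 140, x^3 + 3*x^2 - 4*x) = x + 4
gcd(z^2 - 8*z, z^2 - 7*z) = z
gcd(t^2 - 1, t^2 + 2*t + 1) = t + 1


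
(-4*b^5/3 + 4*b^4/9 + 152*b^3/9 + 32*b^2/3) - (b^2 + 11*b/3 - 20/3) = -4*b^5/3 + 4*b^4/9 + 152*b^3/9 + 29*b^2/3 - 11*b/3 + 20/3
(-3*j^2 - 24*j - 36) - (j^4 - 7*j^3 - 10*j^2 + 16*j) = -j^4 + 7*j^3 + 7*j^2 - 40*j - 36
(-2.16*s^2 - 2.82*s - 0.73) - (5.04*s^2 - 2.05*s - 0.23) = -7.2*s^2 - 0.77*s - 0.5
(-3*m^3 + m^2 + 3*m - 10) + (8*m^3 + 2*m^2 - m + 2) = 5*m^3 + 3*m^2 + 2*m - 8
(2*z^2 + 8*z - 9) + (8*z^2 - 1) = 10*z^2 + 8*z - 10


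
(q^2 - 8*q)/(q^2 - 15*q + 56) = q/(q - 7)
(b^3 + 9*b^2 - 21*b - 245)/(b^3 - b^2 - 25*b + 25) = (b^2 + 14*b + 49)/(b^2 + 4*b - 5)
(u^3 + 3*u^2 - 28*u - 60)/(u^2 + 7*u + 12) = (u^3 + 3*u^2 - 28*u - 60)/(u^2 + 7*u + 12)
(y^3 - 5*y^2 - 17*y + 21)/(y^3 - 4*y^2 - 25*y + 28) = (y + 3)/(y + 4)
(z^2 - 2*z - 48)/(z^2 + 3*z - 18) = (z - 8)/(z - 3)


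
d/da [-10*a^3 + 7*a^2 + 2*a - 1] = -30*a^2 + 14*a + 2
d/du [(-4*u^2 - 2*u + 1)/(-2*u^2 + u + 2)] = (-8*u^2 - 12*u - 5)/(4*u^4 - 4*u^3 - 7*u^2 + 4*u + 4)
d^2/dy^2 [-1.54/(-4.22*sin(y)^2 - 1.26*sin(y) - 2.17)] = (-109.699744*sin(y)^4 - 24.565464*sin(y)^3 + 218.514296*sin(y)^2 + 53.341596*sin(y) - 23.314984)/(4.22*sin(y)^2 + 1.26*sin(y) + 2.17)^3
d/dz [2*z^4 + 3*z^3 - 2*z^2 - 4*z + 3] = 8*z^3 + 9*z^2 - 4*z - 4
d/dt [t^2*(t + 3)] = 3*t*(t + 2)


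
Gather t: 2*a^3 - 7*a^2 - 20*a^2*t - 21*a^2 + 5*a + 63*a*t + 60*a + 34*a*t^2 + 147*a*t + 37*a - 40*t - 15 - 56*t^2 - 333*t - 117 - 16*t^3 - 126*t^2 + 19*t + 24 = 2*a^3 - 28*a^2 + 102*a - 16*t^3 + t^2*(34*a - 182) + t*(-20*a^2 + 210*a - 354) - 108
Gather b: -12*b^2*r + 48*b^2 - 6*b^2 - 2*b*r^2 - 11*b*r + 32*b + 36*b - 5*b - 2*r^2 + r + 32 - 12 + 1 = b^2*(42 - 12*r) + b*(-2*r^2 - 11*r + 63) - 2*r^2 + r + 21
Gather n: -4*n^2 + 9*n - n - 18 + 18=-4*n^2 + 8*n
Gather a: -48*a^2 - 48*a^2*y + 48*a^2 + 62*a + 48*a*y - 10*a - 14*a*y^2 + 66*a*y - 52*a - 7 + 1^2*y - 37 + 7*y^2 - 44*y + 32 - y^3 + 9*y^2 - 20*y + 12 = -48*a^2*y + a*(-14*y^2 + 114*y) - y^3 + 16*y^2 - 63*y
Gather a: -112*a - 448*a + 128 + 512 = 640 - 560*a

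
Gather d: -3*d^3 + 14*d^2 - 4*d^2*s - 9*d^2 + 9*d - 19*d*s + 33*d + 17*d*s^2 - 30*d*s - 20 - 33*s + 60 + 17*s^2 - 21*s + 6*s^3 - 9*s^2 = -3*d^3 + d^2*(5 - 4*s) + d*(17*s^2 - 49*s + 42) + 6*s^3 + 8*s^2 - 54*s + 40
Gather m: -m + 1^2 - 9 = -m - 8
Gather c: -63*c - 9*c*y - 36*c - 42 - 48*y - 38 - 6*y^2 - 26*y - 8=c*(-9*y - 99) - 6*y^2 - 74*y - 88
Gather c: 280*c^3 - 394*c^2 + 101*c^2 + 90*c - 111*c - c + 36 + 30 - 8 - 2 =280*c^3 - 293*c^2 - 22*c + 56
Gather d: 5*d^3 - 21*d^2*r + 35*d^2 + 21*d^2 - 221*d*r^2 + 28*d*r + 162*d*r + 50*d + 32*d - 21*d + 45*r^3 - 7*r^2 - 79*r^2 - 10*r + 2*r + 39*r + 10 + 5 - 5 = 5*d^3 + d^2*(56 - 21*r) + d*(-221*r^2 + 190*r + 61) + 45*r^3 - 86*r^2 + 31*r + 10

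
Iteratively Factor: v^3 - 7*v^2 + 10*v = (v)*(v^2 - 7*v + 10) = v*(v - 5)*(v - 2)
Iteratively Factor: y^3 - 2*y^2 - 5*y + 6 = (y - 3)*(y^2 + y - 2) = (y - 3)*(y - 1)*(y + 2)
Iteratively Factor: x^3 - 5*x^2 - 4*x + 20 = (x - 5)*(x^2 - 4) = (x - 5)*(x - 2)*(x + 2)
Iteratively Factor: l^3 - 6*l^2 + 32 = (l + 2)*(l^2 - 8*l + 16) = (l - 4)*(l + 2)*(l - 4)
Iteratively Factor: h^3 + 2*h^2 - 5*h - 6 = (h + 3)*(h^2 - h - 2) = (h - 2)*(h + 3)*(h + 1)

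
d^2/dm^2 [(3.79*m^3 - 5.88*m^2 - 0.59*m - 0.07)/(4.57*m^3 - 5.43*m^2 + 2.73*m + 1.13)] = (-2.27373675443232e-13*m^7 - 57.507966000001*m^6 - 357.63906*m^5 + 275.595678*m^4 + 361.50528*m^3 - 127.385718*m^2 + 15.71058*m - 13.278594)/(95.443993*m^9 - 340.215021*m^8 + 575.28531*m^7 - 495.774534*m^6 + 175.414212*m^5 + 63.134028*m^4 - 62.653326*m^3 + 4.46463*m^2 + 10.457811*m + 1.442897)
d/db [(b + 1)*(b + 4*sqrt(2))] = 2*b + 1 + 4*sqrt(2)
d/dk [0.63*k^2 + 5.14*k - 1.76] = 1.26*k + 5.14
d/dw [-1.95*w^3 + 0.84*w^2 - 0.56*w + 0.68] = -5.85*w^2 + 1.68*w - 0.56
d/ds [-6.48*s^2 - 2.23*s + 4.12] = -12.96*s - 2.23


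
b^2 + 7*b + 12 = (b + 3)*(b + 4)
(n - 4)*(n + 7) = n^2 + 3*n - 28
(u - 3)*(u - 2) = u^2 - 5*u + 6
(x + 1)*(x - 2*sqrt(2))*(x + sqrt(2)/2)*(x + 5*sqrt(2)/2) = x^4 + x^3 + sqrt(2)*x^3 - 19*x^2/2 + sqrt(2)*x^2 - 19*x/2 - 5*sqrt(2)*x - 5*sqrt(2)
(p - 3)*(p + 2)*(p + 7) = p^3 + 6*p^2 - 13*p - 42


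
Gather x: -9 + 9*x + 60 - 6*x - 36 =3*x + 15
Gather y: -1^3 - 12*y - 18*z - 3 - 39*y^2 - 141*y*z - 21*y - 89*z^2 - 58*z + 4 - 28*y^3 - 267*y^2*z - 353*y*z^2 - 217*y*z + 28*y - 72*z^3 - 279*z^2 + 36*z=-28*y^3 + y^2*(-267*z - 39) + y*(-353*z^2 - 358*z - 5) - 72*z^3 - 368*z^2 - 40*z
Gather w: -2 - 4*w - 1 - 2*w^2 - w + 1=-2*w^2 - 5*w - 2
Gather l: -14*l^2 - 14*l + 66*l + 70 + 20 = -14*l^2 + 52*l + 90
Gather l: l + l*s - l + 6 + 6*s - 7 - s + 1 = l*s + 5*s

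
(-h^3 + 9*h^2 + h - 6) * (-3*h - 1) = 3*h^4 - 26*h^3 - 12*h^2 + 17*h + 6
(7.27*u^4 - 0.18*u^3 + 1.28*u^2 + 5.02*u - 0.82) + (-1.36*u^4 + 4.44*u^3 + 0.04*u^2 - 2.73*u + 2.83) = 5.91*u^4 + 4.26*u^3 + 1.32*u^2 + 2.29*u + 2.01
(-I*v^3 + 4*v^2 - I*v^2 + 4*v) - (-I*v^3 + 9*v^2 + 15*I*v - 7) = -5*v^2 - I*v^2 + 4*v - 15*I*v + 7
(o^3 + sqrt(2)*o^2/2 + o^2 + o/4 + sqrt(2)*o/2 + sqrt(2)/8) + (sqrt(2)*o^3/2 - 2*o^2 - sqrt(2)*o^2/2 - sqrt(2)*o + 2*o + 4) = sqrt(2)*o^3/2 + o^3 - o^2 - sqrt(2)*o/2 + 9*o/4 + sqrt(2)/8 + 4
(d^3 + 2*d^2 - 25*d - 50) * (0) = 0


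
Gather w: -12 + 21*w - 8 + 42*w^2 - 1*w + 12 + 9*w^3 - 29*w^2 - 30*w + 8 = 9*w^3 + 13*w^2 - 10*w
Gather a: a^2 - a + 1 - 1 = a^2 - a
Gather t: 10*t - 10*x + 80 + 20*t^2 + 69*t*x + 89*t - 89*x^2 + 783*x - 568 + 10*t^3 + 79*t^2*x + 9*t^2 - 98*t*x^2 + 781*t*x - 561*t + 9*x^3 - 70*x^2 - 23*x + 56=10*t^3 + t^2*(79*x + 29) + t*(-98*x^2 + 850*x - 462) + 9*x^3 - 159*x^2 + 750*x - 432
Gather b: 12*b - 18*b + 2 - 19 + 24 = 7 - 6*b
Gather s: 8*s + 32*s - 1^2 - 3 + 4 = 40*s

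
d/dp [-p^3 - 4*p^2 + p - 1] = -3*p^2 - 8*p + 1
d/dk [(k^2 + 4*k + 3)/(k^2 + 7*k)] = 3*(k^2 - 2*k - 7)/(k^2*(k^2 + 14*k + 49))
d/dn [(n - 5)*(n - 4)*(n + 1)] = 3*n^2 - 16*n + 11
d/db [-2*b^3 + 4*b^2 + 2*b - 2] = -6*b^2 + 8*b + 2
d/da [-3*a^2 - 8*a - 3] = -6*a - 8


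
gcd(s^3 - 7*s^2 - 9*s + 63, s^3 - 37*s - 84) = s^2 - 4*s - 21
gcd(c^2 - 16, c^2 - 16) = c^2 - 16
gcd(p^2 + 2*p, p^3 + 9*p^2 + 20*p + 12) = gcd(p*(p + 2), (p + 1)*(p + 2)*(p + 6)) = p + 2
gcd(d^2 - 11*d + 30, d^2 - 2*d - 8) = 1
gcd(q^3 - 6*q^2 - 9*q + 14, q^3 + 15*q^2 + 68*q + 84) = q + 2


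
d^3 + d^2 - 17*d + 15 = (d - 3)*(d - 1)*(d + 5)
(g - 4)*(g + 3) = g^2 - g - 12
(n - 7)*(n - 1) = n^2 - 8*n + 7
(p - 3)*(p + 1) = p^2 - 2*p - 3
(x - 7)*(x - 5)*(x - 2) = x^3 - 14*x^2 + 59*x - 70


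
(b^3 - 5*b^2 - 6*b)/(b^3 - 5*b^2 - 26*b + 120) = b*(b + 1)/(b^2 + b - 20)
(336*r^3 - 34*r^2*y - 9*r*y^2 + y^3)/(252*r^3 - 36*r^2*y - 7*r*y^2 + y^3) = (-8*r + y)/(-6*r + y)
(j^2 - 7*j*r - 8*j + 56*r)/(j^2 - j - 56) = (j - 7*r)/(j + 7)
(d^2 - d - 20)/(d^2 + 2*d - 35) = (d + 4)/(d + 7)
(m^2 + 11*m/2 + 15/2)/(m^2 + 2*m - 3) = (m + 5/2)/(m - 1)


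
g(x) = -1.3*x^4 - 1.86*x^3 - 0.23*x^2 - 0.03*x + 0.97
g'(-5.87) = 862.16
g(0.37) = 0.81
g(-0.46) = 1.06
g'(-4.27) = 305.04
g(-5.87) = -1174.03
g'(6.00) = -1326.87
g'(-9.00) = 3342.93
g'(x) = -5.2*x^3 - 5.58*x^2 - 0.46*x - 0.03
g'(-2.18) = 28.33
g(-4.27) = -290.46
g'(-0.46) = -0.49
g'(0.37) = -1.23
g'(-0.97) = -0.09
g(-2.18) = -10.15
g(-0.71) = 1.21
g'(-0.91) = -0.31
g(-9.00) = -7190.75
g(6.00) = -2094.05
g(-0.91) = 1.32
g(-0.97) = 1.33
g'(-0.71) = -0.66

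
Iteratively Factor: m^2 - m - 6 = (m - 3)*(m + 2)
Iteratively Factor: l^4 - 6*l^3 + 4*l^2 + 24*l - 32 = (l - 2)*(l^3 - 4*l^2 - 4*l + 16) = (l - 2)^2*(l^2 - 2*l - 8) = (l - 2)^2*(l + 2)*(l - 4)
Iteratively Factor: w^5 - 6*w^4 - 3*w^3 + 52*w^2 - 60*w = (w - 5)*(w^4 - w^3 - 8*w^2 + 12*w) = (w - 5)*(w - 2)*(w^3 + w^2 - 6*w) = w*(w - 5)*(w - 2)*(w^2 + w - 6) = w*(w - 5)*(w - 2)^2*(w + 3)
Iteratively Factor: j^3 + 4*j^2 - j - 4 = (j - 1)*(j^2 + 5*j + 4) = (j - 1)*(j + 4)*(j + 1)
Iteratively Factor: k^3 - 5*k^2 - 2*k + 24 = (k + 2)*(k^2 - 7*k + 12) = (k - 3)*(k + 2)*(k - 4)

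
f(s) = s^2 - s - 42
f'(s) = 2*s - 1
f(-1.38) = -38.72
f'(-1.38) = -3.76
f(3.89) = -30.76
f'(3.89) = 6.78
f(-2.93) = -30.49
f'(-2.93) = -6.86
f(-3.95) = -22.45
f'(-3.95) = -8.90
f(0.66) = -42.22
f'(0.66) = 0.32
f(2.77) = -37.10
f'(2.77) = 4.54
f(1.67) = -40.88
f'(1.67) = 2.34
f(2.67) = -37.54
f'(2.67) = 4.34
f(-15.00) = 198.00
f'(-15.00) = -31.00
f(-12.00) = 114.00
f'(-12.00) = -25.00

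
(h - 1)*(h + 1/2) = h^2 - h/2 - 1/2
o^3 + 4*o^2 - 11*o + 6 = (o - 1)^2*(o + 6)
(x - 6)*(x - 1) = x^2 - 7*x + 6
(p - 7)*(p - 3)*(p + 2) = p^3 - 8*p^2 + p + 42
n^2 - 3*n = n*(n - 3)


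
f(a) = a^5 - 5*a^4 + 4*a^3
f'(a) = 5*a^4 - 20*a^3 + 12*a^2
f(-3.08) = -844.01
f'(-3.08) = 1148.16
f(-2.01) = -146.90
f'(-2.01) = 292.51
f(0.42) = 0.15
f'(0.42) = 0.79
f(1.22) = -1.11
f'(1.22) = -7.38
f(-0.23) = -0.06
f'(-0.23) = 0.89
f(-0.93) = -7.65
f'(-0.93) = 30.21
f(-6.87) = -27737.96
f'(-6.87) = 18188.95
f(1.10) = -0.39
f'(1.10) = -4.78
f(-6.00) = -15120.00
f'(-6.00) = 11232.00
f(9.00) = 29160.00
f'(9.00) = 19197.00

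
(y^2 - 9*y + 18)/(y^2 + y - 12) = (y - 6)/(y + 4)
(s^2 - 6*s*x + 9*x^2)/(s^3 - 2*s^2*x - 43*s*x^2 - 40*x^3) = (-s^2 + 6*s*x - 9*x^2)/(-s^3 + 2*s^2*x + 43*s*x^2 + 40*x^3)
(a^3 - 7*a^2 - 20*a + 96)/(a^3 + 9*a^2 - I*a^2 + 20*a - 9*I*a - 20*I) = (a^2 - 11*a + 24)/(a^2 + a*(5 - I) - 5*I)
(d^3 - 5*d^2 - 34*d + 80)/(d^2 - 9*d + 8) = (d^2 + 3*d - 10)/(d - 1)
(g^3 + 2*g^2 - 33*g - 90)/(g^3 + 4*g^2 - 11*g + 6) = (g^3 + 2*g^2 - 33*g - 90)/(g^3 + 4*g^2 - 11*g + 6)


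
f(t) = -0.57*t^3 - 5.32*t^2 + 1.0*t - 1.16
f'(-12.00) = -117.56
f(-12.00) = 205.72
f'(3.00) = -46.31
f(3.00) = -61.43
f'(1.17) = -13.79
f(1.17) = -8.19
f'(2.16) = -29.96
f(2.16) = -29.57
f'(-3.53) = 17.25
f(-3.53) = -45.91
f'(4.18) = -73.35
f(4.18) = -131.56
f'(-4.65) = 13.50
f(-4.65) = -63.53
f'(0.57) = -5.62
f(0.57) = -2.42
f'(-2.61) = 17.12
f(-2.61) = -29.88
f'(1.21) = -14.38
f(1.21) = -8.75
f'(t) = -1.71*t^2 - 10.64*t + 1.0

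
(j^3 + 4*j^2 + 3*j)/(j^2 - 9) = j*(j + 1)/(j - 3)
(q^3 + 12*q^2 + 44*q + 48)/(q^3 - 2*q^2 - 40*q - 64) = (q + 6)/(q - 8)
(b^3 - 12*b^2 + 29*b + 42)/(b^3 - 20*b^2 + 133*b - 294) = (b + 1)/(b - 7)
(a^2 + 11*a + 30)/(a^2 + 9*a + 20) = (a + 6)/(a + 4)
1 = 1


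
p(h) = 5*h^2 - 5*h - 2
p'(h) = 10*h - 5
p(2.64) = 19.65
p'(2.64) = 21.40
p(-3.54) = 78.36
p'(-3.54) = -40.40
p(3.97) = 56.95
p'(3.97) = 34.70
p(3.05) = 29.26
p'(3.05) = 25.50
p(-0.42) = 0.98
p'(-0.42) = -9.20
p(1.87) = 6.13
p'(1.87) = 13.70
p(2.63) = 19.43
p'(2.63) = 21.30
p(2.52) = 17.15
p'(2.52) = 20.20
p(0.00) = -2.00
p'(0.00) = -5.00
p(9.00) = 358.00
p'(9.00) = 85.00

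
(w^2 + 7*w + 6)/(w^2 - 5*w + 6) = (w^2 + 7*w + 6)/(w^2 - 5*w + 6)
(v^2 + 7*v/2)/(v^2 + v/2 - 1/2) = v*(2*v + 7)/(2*v^2 + v - 1)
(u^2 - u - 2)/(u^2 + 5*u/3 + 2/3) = 3*(u - 2)/(3*u + 2)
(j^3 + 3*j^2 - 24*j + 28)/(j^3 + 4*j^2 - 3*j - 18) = (j^2 + 5*j - 14)/(j^2 + 6*j + 9)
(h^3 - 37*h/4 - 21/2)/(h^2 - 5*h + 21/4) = (2*h^2 + 7*h + 6)/(2*h - 3)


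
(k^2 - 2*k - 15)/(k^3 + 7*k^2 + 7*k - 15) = (k - 5)/(k^2 + 4*k - 5)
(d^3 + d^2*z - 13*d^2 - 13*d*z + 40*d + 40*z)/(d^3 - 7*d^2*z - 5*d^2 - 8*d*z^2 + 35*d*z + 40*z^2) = (8 - d)/(-d + 8*z)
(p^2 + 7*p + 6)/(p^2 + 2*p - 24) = (p + 1)/(p - 4)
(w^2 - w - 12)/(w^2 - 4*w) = (w + 3)/w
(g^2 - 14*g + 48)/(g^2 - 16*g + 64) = (g - 6)/(g - 8)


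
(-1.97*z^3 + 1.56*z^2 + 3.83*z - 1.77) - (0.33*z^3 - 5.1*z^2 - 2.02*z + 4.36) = -2.3*z^3 + 6.66*z^2 + 5.85*z - 6.13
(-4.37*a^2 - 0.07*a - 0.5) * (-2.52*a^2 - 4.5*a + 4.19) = 11.0124*a^4 + 19.8414*a^3 - 16.7353*a^2 + 1.9567*a - 2.095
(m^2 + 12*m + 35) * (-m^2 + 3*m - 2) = -m^4 - 9*m^3 - m^2 + 81*m - 70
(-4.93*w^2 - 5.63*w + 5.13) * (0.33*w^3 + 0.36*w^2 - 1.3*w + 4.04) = -1.6269*w^5 - 3.6327*w^4 + 6.0751*w^3 - 10.7514*w^2 - 29.4142*w + 20.7252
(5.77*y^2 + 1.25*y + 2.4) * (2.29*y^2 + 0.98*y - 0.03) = 13.2133*y^4 + 8.5171*y^3 + 6.5479*y^2 + 2.3145*y - 0.072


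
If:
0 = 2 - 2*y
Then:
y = 1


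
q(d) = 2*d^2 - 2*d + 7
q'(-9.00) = -38.00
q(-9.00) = 187.00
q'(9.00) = 34.00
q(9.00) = 151.00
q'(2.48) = 7.92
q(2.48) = 14.34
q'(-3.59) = -16.36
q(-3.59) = 39.96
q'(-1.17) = -6.68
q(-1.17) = 12.08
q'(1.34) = 3.36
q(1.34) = 7.91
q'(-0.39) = -3.56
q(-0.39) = 8.08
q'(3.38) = 11.52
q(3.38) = 23.09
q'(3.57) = 12.28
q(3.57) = 25.35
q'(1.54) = 4.16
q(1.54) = 8.66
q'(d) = 4*d - 2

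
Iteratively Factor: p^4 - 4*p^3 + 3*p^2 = (p - 3)*(p^3 - p^2) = p*(p - 3)*(p^2 - p) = p^2*(p - 3)*(p - 1)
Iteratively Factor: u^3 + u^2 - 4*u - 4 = (u - 2)*(u^2 + 3*u + 2) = (u - 2)*(u + 1)*(u + 2)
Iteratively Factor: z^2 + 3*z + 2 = (z + 2)*(z + 1)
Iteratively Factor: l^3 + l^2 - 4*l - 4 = (l - 2)*(l^2 + 3*l + 2) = (l - 2)*(l + 1)*(l + 2)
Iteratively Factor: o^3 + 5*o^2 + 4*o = (o + 1)*(o^2 + 4*o) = (o + 1)*(o + 4)*(o)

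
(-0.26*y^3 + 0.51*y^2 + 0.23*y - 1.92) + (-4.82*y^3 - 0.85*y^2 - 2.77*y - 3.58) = -5.08*y^3 - 0.34*y^2 - 2.54*y - 5.5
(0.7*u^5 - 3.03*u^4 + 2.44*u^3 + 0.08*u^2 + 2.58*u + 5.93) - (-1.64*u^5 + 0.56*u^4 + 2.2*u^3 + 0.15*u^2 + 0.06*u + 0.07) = 2.34*u^5 - 3.59*u^4 + 0.24*u^3 - 0.07*u^2 + 2.52*u + 5.86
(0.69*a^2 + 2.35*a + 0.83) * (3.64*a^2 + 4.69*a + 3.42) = 2.5116*a^4 + 11.7901*a^3 + 16.4025*a^2 + 11.9297*a + 2.8386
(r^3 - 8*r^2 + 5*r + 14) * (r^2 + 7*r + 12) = r^5 - r^4 - 39*r^3 - 47*r^2 + 158*r + 168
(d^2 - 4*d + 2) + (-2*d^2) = -d^2 - 4*d + 2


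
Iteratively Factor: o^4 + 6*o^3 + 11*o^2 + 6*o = (o + 3)*(o^3 + 3*o^2 + 2*o) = (o + 2)*(o + 3)*(o^2 + o) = o*(o + 2)*(o + 3)*(o + 1)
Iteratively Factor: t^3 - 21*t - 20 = (t + 4)*(t^2 - 4*t - 5) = (t + 1)*(t + 4)*(t - 5)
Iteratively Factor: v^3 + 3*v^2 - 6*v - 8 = (v + 4)*(v^2 - v - 2) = (v - 2)*(v + 4)*(v + 1)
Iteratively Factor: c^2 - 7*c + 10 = (c - 5)*(c - 2)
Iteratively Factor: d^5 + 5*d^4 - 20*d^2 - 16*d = (d)*(d^4 + 5*d^3 - 20*d - 16) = d*(d - 2)*(d^3 + 7*d^2 + 14*d + 8) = d*(d - 2)*(d + 4)*(d^2 + 3*d + 2) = d*(d - 2)*(d + 1)*(d + 4)*(d + 2)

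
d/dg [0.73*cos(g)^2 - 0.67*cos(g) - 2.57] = (0.67 - 1.46*cos(g))*sin(g)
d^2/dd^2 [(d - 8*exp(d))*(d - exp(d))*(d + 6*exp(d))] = -3*d^2*exp(d) - 184*d*exp(2*d) - 12*d*exp(d) + 6*d + 432*exp(3*d) - 184*exp(2*d) - 6*exp(d)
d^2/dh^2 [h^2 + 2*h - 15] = 2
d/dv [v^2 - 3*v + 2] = 2*v - 3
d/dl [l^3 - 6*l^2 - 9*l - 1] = 3*l^2 - 12*l - 9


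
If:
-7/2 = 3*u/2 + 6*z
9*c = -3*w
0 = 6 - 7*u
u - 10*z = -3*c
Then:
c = -53/18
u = 6/7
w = 53/6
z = -67/84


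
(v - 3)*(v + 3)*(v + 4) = v^3 + 4*v^2 - 9*v - 36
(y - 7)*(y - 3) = y^2 - 10*y + 21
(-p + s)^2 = p^2 - 2*p*s + s^2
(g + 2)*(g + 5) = g^2 + 7*g + 10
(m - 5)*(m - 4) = m^2 - 9*m + 20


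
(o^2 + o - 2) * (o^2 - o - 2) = o^4 - 5*o^2 + 4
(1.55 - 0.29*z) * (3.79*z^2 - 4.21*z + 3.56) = -1.0991*z^3 + 7.0954*z^2 - 7.5579*z + 5.518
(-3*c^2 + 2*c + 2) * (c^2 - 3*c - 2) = -3*c^4 + 11*c^3 + 2*c^2 - 10*c - 4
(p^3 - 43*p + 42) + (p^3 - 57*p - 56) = 2*p^3 - 100*p - 14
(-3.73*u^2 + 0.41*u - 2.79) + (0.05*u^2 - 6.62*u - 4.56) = -3.68*u^2 - 6.21*u - 7.35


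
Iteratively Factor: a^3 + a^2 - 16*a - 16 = (a + 1)*(a^2 - 16) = (a + 1)*(a + 4)*(a - 4)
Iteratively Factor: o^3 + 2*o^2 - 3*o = (o)*(o^2 + 2*o - 3) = o*(o + 3)*(o - 1)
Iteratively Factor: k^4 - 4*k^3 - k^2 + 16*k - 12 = (k + 2)*(k^3 - 6*k^2 + 11*k - 6) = (k - 2)*(k + 2)*(k^2 - 4*k + 3) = (k - 3)*(k - 2)*(k + 2)*(k - 1)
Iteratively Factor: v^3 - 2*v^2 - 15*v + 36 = (v - 3)*(v^2 + v - 12) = (v - 3)*(v + 4)*(v - 3)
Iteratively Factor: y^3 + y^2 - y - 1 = (y + 1)*(y^2 - 1) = (y + 1)^2*(y - 1)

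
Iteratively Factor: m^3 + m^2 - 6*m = (m - 2)*(m^2 + 3*m) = m*(m - 2)*(m + 3)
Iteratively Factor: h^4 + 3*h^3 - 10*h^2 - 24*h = (h + 2)*(h^3 + h^2 - 12*h) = (h + 2)*(h + 4)*(h^2 - 3*h) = h*(h + 2)*(h + 4)*(h - 3)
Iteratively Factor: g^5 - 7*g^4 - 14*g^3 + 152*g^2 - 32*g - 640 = (g - 5)*(g^4 - 2*g^3 - 24*g^2 + 32*g + 128) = (g - 5)*(g + 2)*(g^3 - 4*g^2 - 16*g + 64) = (g - 5)*(g + 2)*(g + 4)*(g^2 - 8*g + 16) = (g - 5)*(g - 4)*(g + 2)*(g + 4)*(g - 4)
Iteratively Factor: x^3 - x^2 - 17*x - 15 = (x + 3)*(x^2 - 4*x - 5) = (x - 5)*(x + 3)*(x + 1)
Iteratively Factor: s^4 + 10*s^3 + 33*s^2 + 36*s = (s + 3)*(s^3 + 7*s^2 + 12*s) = (s + 3)^2*(s^2 + 4*s) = s*(s + 3)^2*(s + 4)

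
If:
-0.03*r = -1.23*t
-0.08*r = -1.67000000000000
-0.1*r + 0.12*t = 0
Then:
No Solution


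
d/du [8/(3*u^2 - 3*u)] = 8*(1 - 2*u)/(3*u^2*(u - 1)^2)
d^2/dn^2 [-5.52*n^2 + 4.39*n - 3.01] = -11.0400000000000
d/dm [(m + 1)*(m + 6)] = 2*m + 7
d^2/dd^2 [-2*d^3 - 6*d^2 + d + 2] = -12*d - 12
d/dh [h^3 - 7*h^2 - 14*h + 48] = 3*h^2 - 14*h - 14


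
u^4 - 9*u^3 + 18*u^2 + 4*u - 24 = (u - 6)*(u - 2)^2*(u + 1)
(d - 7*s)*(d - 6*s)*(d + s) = d^3 - 12*d^2*s + 29*d*s^2 + 42*s^3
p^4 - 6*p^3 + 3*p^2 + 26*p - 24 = (p - 4)*(p - 3)*(p - 1)*(p + 2)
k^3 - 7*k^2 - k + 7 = (k - 7)*(k - 1)*(k + 1)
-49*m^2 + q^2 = (-7*m + q)*(7*m + q)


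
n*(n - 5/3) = n^2 - 5*n/3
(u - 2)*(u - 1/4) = u^2 - 9*u/4 + 1/2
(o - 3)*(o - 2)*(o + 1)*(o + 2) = o^4 - 2*o^3 - 7*o^2 + 8*o + 12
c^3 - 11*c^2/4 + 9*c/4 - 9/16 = (c - 3/2)*(c - 3/4)*(c - 1/2)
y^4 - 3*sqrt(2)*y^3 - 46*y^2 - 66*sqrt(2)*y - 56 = (y - 7*sqrt(2))*(y + sqrt(2))^2*(y + 2*sqrt(2))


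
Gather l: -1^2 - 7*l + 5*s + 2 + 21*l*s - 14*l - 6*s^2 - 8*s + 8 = l*(21*s - 21) - 6*s^2 - 3*s + 9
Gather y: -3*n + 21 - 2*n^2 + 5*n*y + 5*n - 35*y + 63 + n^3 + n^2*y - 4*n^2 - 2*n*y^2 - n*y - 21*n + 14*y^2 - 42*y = n^3 - 6*n^2 - 19*n + y^2*(14 - 2*n) + y*(n^2 + 4*n - 77) + 84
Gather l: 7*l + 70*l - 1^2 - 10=77*l - 11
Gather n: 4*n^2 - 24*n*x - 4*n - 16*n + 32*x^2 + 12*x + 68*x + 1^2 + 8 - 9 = 4*n^2 + n*(-24*x - 20) + 32*x^2 + 80*x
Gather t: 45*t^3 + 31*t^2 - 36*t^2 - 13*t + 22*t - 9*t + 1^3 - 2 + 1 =45*t^3 - 5*t^2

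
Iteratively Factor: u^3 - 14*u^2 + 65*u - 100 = (u - 5)*(u^2 - 9*u + 20) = (u - 5)*(u - 4)*(u - 5)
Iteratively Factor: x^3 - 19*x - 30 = (x - 5)*(x^2 + 5*x + 6) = (x - 5)*(x + 2)*(x + 3)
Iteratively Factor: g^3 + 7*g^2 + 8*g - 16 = (g + 4)*(g^2 + 3*g - 4) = (g - 1)*(g + 4)*(g + 4)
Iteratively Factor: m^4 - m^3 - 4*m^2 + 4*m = (m + 2)*(m^3 - 3*m^2 + 2*m) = (m - 2)*(m + 2)*(m^2 - m) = m*(m - 2)*(m + 2)*(m - 1)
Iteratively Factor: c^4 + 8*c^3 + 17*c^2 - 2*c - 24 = (c + 3)*(c^3 + 5*c^2 + 2*c - 8) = (c + 2)*(c + 3)*(c^2 + 3*c - 4) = (c - 1)*(c + 2)*(c + 3)*(c + 4)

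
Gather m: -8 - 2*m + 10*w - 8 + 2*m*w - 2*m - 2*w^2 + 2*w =m*(2*w - 4) - 2*w^2 + 12*w - 16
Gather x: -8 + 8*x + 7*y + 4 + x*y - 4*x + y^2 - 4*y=x*(y + 4) + y^2 + 3*y - 4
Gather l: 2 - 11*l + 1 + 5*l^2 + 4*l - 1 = 5*l^2 - 7*l + 2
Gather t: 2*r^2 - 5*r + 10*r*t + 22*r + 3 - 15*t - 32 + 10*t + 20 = 2*r^2 + 17*r + t*(10*r - 5) - 9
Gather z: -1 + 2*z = 2*z - 1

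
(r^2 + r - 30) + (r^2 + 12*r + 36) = 2*r^2 + 13*r + 6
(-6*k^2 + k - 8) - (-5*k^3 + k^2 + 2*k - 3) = 5*k^3 - 7*k^2 - k - 5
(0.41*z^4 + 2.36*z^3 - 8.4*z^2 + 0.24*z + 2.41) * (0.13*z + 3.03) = 0.0533*z^5 + 1.5491*z^4 + 6.0588*z^3 - 25.4208*z^2 + 1.0405*z + 7.3023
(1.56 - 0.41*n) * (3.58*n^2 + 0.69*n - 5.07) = -1.4678*n^3 + 5.3019*n^2 + 3.1551*n - 7.9092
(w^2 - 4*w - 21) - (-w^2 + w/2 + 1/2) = 2*w^2 - 9*w/2 - 43/2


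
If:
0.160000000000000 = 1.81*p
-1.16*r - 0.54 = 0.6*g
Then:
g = -1.93333333333333*r - 0.9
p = 0.09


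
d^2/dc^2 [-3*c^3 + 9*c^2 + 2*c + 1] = 18 - 18*c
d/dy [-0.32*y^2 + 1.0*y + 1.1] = 1.0 - 0.64*y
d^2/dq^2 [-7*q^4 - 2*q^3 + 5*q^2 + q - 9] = -84*q^2 - 12*q + 10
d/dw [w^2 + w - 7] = 2*w + 1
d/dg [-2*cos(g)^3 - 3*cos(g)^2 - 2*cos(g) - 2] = 2*(3*cos(g)^2 + 3*cos(g) + 1)*sin(g)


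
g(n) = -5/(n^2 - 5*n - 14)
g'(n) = -5*(5 - 2*n)/(n^2 - 5*n - 14)^2 = 5*(2*n - 5)/(-n^2 + 5*n + 14)^2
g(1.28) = 0.27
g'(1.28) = -0.03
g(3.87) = 0.27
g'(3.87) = 0.04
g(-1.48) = 1.13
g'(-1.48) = -2.05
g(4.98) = 0.35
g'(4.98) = 0.12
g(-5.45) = -0.12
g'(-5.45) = -0.04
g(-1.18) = 0.75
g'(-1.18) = -0.82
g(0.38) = 0.32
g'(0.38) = -0.09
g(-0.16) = 0.38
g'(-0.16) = -0.15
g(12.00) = -0.07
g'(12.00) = 0.02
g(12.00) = -0.07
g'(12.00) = 0.02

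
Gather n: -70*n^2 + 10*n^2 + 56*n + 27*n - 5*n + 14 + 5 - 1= -60*n^2 + 78*n + 18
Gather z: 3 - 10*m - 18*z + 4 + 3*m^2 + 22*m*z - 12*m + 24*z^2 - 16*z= 3*m^2 - 22*m + 24*z^2 + z*(22*m - 34) + 7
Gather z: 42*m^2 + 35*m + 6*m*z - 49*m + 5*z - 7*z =42*m^2 - 14*m + z*(6*m - 2)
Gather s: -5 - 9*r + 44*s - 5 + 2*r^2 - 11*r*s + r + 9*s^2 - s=2*r^2 - 8*r + 9*s^2 + s*(43 - 11*r) - 10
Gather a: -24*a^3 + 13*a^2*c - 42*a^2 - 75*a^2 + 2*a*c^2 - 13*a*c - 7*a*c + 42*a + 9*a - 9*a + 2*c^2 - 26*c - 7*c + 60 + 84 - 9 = -24*a^3 + a^2*(13*c - 117) + a*(2*c^2 - 20*c + 42) + 2*c^2 - 33*c + 135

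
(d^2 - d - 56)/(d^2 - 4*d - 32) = (d + 7)/(d + 4)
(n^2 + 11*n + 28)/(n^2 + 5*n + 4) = (n + 7)/(n + 1)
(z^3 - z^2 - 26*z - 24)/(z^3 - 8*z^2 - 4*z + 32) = (z^3 - z^2 - 26*z - 24)/(z^3 - 8*z^2 - 4*z + 32)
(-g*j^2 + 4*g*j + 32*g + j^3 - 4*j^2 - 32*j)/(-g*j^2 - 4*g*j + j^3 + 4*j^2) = (j - 8)/j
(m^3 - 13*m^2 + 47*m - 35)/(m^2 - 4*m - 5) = (m^2 - 8*m + 7)/(m + 1)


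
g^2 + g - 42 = (g - 6)*(g + 7)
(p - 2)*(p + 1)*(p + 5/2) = p^3 + 3*p^2/2 - 9*p/2 - 5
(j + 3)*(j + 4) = j^2 + 7*j + 12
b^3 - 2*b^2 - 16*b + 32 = (b - 4)*(b - 2)*(b + 4)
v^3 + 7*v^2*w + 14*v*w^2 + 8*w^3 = (v + w)*(v + 2*w)*(v + 4*w)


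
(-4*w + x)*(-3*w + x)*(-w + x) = -12*w^3 + 19*w^2*x - 8*w*x^2 + x^3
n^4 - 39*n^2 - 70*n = n*(n - 7)*(n + 2)*(n + 5)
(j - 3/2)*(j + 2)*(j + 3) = j^3 + 7*j^2/2 - 3*j/2 - 9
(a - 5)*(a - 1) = a^2 - 6*a + 5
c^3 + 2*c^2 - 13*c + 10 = (c - 2)*(c - 1)*(c + 5)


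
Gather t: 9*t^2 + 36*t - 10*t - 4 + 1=9*t^2 + 26*t - 3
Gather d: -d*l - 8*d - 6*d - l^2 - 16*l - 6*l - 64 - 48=d*(-l - 14) - l^2 - 22*l - 112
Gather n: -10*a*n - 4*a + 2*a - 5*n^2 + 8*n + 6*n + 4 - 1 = -2*a - 5*n^2 + n*(14 - 10*a) + 3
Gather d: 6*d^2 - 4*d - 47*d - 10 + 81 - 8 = 6*d^2 - 51*d + 63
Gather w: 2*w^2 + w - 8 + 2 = 2*w^2 + w - 6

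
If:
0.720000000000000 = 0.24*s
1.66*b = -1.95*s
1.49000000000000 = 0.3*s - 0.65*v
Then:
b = -3.52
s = 3.00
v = -0.91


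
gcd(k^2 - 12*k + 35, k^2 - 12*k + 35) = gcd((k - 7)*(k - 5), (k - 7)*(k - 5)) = k^2 - 12*k + 35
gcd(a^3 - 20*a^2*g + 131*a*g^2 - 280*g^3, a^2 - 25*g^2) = a - 5*g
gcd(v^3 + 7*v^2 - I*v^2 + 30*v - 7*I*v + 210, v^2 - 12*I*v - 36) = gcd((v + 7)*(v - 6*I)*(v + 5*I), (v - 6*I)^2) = v - 6*I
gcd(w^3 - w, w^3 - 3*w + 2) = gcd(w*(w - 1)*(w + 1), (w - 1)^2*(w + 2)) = w - 1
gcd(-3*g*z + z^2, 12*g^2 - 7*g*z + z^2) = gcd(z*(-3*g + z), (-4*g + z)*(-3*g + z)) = -3*g + z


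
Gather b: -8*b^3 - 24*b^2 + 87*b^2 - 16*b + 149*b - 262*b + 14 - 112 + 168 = -8*b^3 + 63*b^2 - 129*b + 70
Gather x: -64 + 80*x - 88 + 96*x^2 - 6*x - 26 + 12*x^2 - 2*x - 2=108*x^2 + 72*x - 180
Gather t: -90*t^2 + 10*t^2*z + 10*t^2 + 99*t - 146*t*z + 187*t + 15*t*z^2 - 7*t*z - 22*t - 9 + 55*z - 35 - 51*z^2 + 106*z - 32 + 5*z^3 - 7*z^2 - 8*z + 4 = t^2*(10*z - 80) + t*(15*z^2 - 153*z + 264) + 5*z^3 - 58*z^2 + 153*z - 72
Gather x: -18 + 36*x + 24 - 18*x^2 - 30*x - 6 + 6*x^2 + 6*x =-12*x^2 + 12*x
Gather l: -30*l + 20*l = -10*l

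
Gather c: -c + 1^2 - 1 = -c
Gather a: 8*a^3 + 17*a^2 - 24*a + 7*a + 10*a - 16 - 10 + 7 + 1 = 8*a^3 + 17*a^2 - 7*a - 18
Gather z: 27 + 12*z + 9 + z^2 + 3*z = z^2 + 15*z + 36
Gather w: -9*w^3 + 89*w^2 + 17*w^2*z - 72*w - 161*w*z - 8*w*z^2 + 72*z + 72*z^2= -9*w^3 + w^2*(17*z + 89) + w*(-8*z^2 - 161*z - 72) + 72*z^2 + 72*z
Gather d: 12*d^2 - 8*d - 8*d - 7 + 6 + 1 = 12*d^2 - 16*d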